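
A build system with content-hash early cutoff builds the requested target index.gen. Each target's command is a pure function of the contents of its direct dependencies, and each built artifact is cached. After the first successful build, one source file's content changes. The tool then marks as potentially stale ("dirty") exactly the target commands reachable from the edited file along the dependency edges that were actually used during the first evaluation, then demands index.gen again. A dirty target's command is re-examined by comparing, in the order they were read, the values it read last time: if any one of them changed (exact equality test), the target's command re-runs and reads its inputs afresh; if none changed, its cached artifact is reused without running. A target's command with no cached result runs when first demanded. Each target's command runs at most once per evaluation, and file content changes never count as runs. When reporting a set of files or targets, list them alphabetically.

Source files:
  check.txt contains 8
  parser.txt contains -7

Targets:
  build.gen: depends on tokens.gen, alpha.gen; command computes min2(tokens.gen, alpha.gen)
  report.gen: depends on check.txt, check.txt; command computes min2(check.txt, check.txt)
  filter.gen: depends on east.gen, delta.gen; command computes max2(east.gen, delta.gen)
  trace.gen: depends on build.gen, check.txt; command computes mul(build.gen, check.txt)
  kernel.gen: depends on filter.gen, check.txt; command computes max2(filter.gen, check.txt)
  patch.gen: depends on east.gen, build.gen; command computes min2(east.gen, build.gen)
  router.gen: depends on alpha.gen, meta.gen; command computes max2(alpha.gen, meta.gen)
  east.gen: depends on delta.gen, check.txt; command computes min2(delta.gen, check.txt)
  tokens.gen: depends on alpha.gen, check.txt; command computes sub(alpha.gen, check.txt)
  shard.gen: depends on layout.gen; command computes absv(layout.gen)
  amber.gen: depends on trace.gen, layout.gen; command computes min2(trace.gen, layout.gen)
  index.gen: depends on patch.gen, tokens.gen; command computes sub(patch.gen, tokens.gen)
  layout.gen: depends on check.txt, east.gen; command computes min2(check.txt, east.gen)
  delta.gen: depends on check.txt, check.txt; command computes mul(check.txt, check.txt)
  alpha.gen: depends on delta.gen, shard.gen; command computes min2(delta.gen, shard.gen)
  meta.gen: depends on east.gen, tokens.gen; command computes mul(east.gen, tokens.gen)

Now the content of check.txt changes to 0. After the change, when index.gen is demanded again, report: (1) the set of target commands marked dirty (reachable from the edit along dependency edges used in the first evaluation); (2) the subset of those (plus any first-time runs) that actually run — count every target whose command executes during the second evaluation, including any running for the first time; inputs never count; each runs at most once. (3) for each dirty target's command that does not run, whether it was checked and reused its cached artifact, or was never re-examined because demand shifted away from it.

First evaluation (everything demanded from the output):
  delta.gen = mul(8, 8) = 64
  east.gen = min2(64, 8) = 8
  layout.gen = min2(8, 8) = 8
  shard.gen = absv(8) = 8
  alpha.gen = min2(64, 8) = 8
  tokens.gen = sub(8, 8) = 0
  build.gen = min2(0, 8) = 0
  patch.gen = min2(8, 0) = 0
  index.gen = sub(0, 0) = 0

Propagation after the edit:
  delta.gen: runs — check.txt 8->0; check.txt 8->0; result 0.
  east.gen: runs — delta.gen 64->0; check.txt 8->0; result 0.
  layout.gen: runs — check.txt 8->0; east.gen 8->0; result 0.
  shard.gen: runs — layout.gen 8->0; result 0.
  alpha.gen: runs — delta.gen 64->0; shard.gen 8->0; result 0.
  tokens.gen: runs — alpha.gen 8->0; check.txt 8->0; result 0 (same value as before).
  build.gen: runs — alpha.gen 8->0; result 0 (same value as before).
  patch.gen: runs — east.gen 8->0; result 0 (same value as before).
  index.gen: checked — values it read are unchanged (patch.gen unchanged, tokens.gen unchanged); reused cached 0 without running.

Key observation: the cutoff stops propagation at index.gen — its inputs' values are unchanged, so it reuses its cache.

Marked dirty: alpha.gen, build.gen, delta.gen, east.gen, index.gen, layout.gen, patch.gen, shard.gen, tokens.gen.
Target commands that run: alpha.gen, build.gen, delta.gen, east.gen, layout.gen, patch.gen, shard.gen, tokens.gen — 8 in total.
Checked but reused from cache: index.gen.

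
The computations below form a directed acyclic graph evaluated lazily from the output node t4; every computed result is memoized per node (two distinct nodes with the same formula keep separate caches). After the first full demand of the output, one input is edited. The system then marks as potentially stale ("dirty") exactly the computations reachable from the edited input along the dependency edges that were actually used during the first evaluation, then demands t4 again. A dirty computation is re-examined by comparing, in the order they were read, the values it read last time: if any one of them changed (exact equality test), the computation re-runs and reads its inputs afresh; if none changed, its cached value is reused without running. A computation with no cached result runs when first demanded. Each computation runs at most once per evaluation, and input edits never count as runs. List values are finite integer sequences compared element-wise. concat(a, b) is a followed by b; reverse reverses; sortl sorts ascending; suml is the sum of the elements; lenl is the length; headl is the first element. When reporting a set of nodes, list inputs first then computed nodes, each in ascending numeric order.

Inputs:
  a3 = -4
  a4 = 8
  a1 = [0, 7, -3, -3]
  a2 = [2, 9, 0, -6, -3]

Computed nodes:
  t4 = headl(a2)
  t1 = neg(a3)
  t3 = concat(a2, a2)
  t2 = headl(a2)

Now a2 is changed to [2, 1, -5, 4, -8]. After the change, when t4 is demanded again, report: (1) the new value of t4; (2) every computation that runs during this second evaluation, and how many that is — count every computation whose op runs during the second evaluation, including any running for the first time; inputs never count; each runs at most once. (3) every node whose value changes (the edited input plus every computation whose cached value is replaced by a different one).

Demanding t4 again yields 2.
1 computations run: t4.
The nodes whose values change: a2.

First demand of the output computes:
  t4 = headl([2, 9, 0, -6, -3]) = 2

After the edit, cleaning proceeds:
  t4: a read changed (a2 [2, 9, 0, -6, -3]->[2, 1, -5, 4, -8]) — executes, giving 2 — identical to its old value.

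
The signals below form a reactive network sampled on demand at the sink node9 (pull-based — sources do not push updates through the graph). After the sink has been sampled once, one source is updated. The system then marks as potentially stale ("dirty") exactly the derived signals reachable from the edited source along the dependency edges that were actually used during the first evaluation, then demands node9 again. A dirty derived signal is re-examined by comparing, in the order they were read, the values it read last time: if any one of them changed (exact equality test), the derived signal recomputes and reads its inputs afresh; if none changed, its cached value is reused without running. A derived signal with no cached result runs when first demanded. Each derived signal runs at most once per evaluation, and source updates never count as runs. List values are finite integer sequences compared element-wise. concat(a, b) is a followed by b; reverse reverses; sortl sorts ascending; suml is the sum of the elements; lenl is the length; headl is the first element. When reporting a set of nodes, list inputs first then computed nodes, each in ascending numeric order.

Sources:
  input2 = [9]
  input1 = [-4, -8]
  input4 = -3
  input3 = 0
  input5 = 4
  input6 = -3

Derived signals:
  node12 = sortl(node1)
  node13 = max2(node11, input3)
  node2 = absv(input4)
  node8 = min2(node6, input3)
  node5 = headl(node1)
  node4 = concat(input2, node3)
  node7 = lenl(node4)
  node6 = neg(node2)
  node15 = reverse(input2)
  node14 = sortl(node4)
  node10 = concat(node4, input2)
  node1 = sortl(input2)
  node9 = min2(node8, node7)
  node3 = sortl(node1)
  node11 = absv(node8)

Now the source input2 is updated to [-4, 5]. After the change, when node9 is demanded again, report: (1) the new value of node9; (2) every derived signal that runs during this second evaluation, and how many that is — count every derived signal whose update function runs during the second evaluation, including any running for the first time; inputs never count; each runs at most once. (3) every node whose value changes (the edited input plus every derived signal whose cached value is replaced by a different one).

node9 now evaluates to -3.
Run set: node1, node3, node4, node7, node9 (5 run).
Changed values: input2, node1, node3, node4, node7.

Initial pass — values computed on the first demand:
  node1 = sortl([9]) = [9]
  node2 = absv(-3) = 3
  node3 = sortl([9]) = [9]
  node4 = concat([9], [9]) = [9, 9]
  node6 = neg(3) = -3
  node7 = lenl([9, 9]) = 2
  node8 = min2(-3, 0) = -3
  node9 = min2(-3, 2) = -3

Second demand — change propagation:
  node1: re-runs because input2 [9]->[-4, 5]; new result [-4, 5].
  node3: re-runs because node1 [9]->[-4, 5]; new result [-4, 5].
  node4: re-runs because input2 [9]->[-4, 5]; node3 [9]->[-4, 5]; new result [-4, 5, -4, 5].
  node7: re-runs because node4 [9, 9]->[-4, 5, -4, 5]; new result 4.
  node9: re-runs because node7 2->4; new result -3 (unchanged).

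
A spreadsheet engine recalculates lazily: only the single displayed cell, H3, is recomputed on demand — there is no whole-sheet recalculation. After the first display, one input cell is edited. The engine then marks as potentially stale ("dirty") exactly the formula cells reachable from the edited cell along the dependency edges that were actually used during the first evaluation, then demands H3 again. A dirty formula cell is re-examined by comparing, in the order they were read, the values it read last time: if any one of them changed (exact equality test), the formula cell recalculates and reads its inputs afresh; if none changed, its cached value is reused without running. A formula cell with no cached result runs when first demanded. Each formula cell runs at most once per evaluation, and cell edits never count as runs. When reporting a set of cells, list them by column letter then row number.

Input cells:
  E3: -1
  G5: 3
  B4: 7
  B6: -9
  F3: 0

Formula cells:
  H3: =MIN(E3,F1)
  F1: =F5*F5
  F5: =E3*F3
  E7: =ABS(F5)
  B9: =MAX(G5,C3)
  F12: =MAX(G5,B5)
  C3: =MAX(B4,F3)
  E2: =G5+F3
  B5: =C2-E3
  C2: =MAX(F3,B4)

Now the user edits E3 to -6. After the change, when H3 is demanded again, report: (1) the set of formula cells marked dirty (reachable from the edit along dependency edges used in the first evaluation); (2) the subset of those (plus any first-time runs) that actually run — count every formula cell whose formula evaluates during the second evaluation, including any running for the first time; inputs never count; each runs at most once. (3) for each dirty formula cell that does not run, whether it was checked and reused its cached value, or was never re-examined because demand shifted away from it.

First evaluation (everything demanded from the output):
  F5 = -1 * 0 = 0
  F1 = 0 * 0 = 0
  H3 = MIN(-1, 0) = -1

Propagation after the edit:
  F5: runs — E3 -1->-6; result 0 (same value as before).
  F1: checked — values it read are unchanged (F5 unchanged, F5 unchanged); reused cached 0 without running.
  H3: runs — E3 -1->-6; result -6.

Key observation: the cutoff stops propagation at F1 — its inputs' values are unchanged, so it reuses its cache.

Marked dirty: F1, F5, H3.
Formula cells that run: F5, H3 — 2 in total.
Checked but reused from cache: F1.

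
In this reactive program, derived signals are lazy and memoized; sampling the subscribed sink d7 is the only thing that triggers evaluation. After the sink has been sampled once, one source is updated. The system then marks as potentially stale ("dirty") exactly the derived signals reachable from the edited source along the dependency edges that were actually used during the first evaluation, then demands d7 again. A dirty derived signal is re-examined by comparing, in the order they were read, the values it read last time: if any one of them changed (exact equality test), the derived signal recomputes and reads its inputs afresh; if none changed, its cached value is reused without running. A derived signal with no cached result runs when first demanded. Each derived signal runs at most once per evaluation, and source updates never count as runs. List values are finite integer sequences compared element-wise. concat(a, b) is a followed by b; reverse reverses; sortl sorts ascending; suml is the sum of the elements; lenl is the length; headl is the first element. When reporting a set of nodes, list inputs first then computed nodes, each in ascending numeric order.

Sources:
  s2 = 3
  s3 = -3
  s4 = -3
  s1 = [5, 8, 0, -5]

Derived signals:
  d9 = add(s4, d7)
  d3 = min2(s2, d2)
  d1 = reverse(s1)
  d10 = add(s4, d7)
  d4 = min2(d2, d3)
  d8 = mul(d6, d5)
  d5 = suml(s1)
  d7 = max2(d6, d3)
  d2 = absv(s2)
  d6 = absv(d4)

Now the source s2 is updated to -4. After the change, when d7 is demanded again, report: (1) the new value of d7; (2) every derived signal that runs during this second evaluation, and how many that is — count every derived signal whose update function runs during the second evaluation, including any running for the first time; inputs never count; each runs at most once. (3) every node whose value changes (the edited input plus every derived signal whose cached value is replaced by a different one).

Demanding d7 again yields 4.
5 derived signals run: d2, d3, d4, d6, d7.
The nodes whose values change: s2, d2, d3, d4, d6, d7.

First demand of the output computes:
  d2 = absv(3) = 3
  d3 = min2(3, 3) = 3
  d4 = min2(3, 3) = 3
  d6 = absv(3) = 3
  d7 = max2(3, 3) = 3

After the edit, cleaning proceeds:
  d2: a read changed (s2 3->-4) — executes, giving 4.
  d3: a read changed (s2 3->-4; d2 3->4) — executes, giving -4.
  d4: a read changed (d2 3->4; d3 3->-4) — executes, giving -4.
  d6: a read changed (d4 3->-4) — executes, giving 4.
  d7: a read changed (d6 3->4; d3 3->-4) — executes, giving 4.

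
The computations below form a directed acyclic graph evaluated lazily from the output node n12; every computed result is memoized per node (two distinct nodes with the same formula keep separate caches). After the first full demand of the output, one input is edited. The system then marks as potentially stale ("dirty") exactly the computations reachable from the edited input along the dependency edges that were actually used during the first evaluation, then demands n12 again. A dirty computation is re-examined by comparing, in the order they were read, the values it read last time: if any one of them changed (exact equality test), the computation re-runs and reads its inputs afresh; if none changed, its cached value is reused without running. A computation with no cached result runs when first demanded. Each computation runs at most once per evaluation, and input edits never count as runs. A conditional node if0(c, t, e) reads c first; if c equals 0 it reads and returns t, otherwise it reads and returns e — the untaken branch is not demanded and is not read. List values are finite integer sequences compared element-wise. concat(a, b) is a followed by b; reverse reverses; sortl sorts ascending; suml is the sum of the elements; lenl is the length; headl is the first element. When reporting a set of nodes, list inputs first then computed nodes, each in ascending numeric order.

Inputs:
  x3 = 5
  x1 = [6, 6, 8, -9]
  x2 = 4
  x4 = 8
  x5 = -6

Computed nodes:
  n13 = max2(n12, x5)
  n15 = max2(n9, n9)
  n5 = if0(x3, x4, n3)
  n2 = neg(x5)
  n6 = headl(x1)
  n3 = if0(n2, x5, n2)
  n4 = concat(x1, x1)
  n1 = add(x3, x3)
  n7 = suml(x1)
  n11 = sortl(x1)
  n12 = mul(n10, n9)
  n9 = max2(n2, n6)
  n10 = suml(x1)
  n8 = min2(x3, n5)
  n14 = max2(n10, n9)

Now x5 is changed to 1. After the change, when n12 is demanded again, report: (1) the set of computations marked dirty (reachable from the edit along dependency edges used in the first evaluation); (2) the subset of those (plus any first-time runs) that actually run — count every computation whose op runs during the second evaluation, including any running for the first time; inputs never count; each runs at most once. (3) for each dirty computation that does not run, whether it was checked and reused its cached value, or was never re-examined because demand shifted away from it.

First demand of the output computes:
  n2 = neg(-6) = 6
  n6 = headl([6, 6, 8, -9]) = 6
  n9 = max2(6, 6) = 6
  n10 = suml([6, 6, 8, -9]) = 11
  n12 = mul(11, 6) = 66

After the edit, cleaning proceeds:
  n2: a read changed (x5 -6->1) — executes, giving -1.
  n9: a read changed (n2 6->-1) — executes, giving 6 — identical to its old value.
  n12: dirty, but its reads are unchanged (n10 unchanged, n9 unchanged); cached 66 stands.

Note the absorption at n9: it re-runs yet its value is the same, leaving the output's value untouched.

The edit dirties: n2, n9, n12.
2 computations run: n2, n9.
Cache hits after checking: n12.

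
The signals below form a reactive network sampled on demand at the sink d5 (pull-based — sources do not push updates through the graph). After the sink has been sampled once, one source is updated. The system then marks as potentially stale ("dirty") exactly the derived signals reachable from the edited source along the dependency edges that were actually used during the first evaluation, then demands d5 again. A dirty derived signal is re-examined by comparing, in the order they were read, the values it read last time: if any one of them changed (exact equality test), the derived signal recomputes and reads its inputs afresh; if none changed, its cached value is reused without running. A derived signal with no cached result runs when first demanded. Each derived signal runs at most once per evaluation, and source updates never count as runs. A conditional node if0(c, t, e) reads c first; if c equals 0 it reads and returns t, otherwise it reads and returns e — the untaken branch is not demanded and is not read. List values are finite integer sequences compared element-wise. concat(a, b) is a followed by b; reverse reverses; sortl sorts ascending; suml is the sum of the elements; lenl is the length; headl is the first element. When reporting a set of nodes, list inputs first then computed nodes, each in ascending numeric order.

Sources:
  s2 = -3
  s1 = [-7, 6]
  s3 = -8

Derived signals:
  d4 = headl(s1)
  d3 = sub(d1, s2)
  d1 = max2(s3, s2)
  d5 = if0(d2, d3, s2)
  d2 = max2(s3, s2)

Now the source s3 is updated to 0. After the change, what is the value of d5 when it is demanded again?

d5 now evaluates to 3.
The important point: the flipped condition pulls in fresh nodes; d1, d3 run for the first time.

Initial pass — values computed on the first demand:
  d2 = max2(-8, -3) = -3
  d5 = if0(d2=-3 -> else branch s2) = -3

Second demand — change propagation:
  d1: newly demanded (no cache) — executes and yields 0.
  d2: re-runs because s3 -8->0; new result 0.
  d3: newly demanded (no cache) — executes and yields 3.
  d5: re-runs because d2 -3->0; new result 3.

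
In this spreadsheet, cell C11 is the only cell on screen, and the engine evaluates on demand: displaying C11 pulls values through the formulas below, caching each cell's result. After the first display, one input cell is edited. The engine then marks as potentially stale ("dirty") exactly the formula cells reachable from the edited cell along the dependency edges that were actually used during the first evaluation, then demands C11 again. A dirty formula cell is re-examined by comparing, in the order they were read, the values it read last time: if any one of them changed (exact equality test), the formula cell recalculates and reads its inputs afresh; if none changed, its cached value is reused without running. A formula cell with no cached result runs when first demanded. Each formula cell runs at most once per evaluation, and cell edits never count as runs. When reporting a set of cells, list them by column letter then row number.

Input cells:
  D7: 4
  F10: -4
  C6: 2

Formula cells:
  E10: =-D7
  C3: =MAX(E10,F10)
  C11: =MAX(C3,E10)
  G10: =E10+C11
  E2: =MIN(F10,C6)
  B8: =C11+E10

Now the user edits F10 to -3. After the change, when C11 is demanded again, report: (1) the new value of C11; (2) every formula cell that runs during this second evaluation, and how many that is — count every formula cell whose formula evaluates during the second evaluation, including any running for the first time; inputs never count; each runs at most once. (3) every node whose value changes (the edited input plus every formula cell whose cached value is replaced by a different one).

C11 now evaluates to -3.
Run set: C3, C11 (2 run).
Changed values: C3, C11, F10.

Initial pass — values computed on the first demand:
  E10 = -(4) = -4
  C3 = MAX(-4, -4) = -4
  C11 = MAX(-4, -4) = -4

Second demand — change propagation:
  C3: re-runs because F10 -4->-3; new result -3.
  C11: re-runs because C3 -4->-3; new result -3.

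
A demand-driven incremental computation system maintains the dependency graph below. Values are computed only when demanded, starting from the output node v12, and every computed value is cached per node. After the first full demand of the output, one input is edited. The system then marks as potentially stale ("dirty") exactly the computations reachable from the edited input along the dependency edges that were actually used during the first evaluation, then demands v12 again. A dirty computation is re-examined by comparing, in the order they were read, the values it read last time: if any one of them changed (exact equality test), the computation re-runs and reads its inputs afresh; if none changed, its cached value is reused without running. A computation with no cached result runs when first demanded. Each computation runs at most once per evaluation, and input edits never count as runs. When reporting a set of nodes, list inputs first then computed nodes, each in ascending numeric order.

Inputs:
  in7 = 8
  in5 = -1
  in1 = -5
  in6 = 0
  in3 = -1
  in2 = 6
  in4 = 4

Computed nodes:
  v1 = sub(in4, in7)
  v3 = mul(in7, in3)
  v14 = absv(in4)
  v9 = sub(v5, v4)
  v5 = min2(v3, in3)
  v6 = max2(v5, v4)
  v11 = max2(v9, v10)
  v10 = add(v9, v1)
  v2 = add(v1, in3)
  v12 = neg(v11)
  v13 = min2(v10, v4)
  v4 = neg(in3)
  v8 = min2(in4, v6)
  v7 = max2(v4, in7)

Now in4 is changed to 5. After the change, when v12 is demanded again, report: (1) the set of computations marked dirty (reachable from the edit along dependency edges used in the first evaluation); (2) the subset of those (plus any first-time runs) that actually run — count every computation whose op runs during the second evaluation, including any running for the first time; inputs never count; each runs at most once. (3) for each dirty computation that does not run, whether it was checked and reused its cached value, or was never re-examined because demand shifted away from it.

First evaluation (everything demanded from the output):
  v1 = sub(4, 8) = -4
  v3 = mul(8, -1) = -8
  v4 = neg(-1) = 1
  v5 = min2(-8, -1) = -8
  v9 = sub(-8, 1) = -9
  v10 = add(-9, -4) = -13
  v11 = max2(-9, -13) = -9
  v12 = neg(-9) = 9

Propagation after the edit:
  v1: runs — in4 4->5; result -3.
  v10: runs — v1 -4->-3; result -12.
  v11: runs — v10 -13->-12; result -9 (same value as before).
  v12: checked — values it read are unchanged (v11 unchanged); reused cached 9 without running.

Key observation: the change is absorbed at v11 — it re-runs but produces the same value, and the output's value is unchanged.

Marked dirty: v1, v10, v11, v12.
Computations that run: v1, v10, v11 — 3 in total.
Checked but reused from cache: v12.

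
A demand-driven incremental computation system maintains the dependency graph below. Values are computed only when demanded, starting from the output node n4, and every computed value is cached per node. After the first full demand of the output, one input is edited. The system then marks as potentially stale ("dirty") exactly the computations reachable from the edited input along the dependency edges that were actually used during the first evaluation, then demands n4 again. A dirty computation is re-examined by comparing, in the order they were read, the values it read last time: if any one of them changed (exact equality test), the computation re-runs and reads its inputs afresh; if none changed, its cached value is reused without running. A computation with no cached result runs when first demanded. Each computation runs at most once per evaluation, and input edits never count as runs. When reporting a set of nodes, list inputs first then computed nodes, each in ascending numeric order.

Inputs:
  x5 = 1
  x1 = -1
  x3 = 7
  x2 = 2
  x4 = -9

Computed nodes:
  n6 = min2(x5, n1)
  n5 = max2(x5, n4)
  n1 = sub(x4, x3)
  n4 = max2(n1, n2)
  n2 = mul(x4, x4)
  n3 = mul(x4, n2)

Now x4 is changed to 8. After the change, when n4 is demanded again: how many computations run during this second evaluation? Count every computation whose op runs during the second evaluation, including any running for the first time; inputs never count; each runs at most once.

First evaluation (everything demanded from the output):
  n1 = sub(-9, 7) = -16
  n2 = mul(-9, -9) = 81
  n4 = max2(-16, 81) = 81

Propagation after the edit:
  n1: runs — x4 -9->8; result 1.
  n2: runs — x4 -9->8; x4 -9->8; result 64.
  n4: runs — n1 -16->1; n2 81->64; result 64.

Computations that run: n1, n2, n4 — 3 in total.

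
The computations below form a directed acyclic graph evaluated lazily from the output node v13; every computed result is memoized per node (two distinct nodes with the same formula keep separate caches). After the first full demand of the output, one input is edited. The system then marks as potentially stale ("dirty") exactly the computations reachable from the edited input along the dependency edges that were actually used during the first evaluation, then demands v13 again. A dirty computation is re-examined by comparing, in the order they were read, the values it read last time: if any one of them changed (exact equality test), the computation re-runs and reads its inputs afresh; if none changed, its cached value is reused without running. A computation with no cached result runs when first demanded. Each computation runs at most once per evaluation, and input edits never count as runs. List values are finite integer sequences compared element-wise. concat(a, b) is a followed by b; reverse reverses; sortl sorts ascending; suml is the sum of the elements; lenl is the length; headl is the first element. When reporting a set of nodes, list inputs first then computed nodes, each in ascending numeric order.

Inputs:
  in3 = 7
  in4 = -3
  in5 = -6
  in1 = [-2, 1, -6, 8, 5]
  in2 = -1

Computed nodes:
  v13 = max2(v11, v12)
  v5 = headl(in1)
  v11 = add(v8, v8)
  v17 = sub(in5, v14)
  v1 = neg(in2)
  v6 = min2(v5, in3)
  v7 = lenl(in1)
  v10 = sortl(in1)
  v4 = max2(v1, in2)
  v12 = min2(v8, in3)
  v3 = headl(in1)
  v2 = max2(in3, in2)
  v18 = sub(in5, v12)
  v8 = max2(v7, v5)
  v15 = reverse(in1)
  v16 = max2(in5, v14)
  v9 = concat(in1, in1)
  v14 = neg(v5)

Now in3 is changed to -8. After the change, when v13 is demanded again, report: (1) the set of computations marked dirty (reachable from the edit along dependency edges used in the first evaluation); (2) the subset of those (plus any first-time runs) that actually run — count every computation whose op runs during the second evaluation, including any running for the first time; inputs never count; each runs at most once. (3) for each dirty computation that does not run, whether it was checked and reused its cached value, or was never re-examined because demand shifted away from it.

First demand of the output computes:
  v5 = headl([-2, 1, -6, 8, 5]) = -2
  v7 = lenl([-2, 1, -6, 8, 5]) = 5
  v8 = max2(5, -2) = 5
  v11 = add(5, 5) = 10
  v12 = min2(5, 7) = 5
  v13 = max2(10, 5) = 10

After the edit, cleaning proceeds:
  v12: a read changed (in3 7->-8) — executes, giving -8.
  v13: a read changed (v12 5->-8) — executes, giving 10 — identical to its old value.

The edit dirties: v12, v13.
2 computations run: v12, v13.
No dirty computation escaped a run.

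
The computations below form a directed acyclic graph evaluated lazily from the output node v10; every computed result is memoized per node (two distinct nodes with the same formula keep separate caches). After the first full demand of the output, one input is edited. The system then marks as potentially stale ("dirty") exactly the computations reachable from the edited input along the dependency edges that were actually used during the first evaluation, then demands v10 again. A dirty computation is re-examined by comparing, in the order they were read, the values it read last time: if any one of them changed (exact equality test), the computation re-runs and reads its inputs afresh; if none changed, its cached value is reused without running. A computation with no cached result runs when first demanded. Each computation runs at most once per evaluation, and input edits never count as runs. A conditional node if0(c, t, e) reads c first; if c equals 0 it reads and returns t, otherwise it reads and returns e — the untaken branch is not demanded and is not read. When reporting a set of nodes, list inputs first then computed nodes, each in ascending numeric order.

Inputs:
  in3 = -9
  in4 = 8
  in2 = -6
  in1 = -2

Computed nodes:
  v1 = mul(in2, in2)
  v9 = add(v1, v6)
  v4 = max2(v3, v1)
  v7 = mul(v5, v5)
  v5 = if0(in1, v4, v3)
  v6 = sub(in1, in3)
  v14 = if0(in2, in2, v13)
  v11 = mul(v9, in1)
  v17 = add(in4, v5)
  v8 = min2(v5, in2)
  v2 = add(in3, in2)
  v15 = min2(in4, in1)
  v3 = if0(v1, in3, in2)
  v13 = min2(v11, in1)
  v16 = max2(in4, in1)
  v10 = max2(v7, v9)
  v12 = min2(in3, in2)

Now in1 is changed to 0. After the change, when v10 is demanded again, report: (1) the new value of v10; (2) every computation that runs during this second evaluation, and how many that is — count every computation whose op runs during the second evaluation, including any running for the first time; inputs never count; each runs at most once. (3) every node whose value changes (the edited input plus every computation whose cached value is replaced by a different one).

Demanding v10 again yields 1296.
6 computations run: v4, v5, v6, v7, v9, v10.
The nodes whose values change: in1, v5, v6, v7, v9, v10.
Note the branch switch — v4 had no cache and runs now for the first time.

First demand of the output computes:
  v1 = mul(-6, -6) = 36
  v3 = if0(v1=36 -> else branch in2) = -6
  v5 = if0(in1=-2 -> else branch v3) = -6
  v6 = sub(-2, -9) = 7
  v7 = mul(-6, -6) = 36
  v9 = add(36, 7) = 43
  v10 = max2(36, 43) = 43

After the edit, cleaning proceeds:
  v4: had never run; runs now, result 36.
  v5: a read changed (in1 -2->0) — executes, giving 36.
  v6: a read changed (in1 -2->0) — executes, giving 9.
  v7: a read changed (v5 -6->36; v5 -6->36) — executes, giving 1296.
  v9: a read changed (v6 7->9) — executes, giving 45.
  v10: a read changed (v7 36->1296; v9 43->45) — executes, giving 1296.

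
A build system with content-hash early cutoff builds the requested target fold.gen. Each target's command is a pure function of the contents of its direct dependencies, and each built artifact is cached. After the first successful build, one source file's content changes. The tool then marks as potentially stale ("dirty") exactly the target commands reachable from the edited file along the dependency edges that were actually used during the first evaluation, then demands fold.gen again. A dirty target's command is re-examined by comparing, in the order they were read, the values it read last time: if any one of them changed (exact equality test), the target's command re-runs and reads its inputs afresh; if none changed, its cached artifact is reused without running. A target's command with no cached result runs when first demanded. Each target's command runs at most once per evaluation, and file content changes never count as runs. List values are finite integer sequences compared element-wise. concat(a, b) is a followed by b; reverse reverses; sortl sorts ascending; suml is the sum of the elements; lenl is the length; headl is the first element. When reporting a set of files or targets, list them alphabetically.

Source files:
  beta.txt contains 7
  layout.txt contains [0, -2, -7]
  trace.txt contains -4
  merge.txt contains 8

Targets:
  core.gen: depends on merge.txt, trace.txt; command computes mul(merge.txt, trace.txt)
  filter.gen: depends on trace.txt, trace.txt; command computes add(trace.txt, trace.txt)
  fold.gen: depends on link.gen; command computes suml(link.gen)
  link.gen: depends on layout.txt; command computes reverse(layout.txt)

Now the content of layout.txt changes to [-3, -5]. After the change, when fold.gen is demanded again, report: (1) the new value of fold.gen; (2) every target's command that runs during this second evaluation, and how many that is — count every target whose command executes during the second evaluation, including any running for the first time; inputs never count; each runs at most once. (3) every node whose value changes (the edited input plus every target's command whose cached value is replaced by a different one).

New value of fold.gen: -8.
Target commands that run: fold.gen, link.gen — 2 in total.
Values that change: fold.gen, layout.txt, link.gen.

First evaluation (everything demanded from the output):
  link.gen = reverse([0, -2, -7]) = [-7, -2, 0]
  fold.gen = suml([-7, -2, 0]) = -9

Propagation after the edit:
  link.gen: runs — layout.txt [0, -2, -7]->[-3, -5]; result [-5, -3].
  fold.gen: runs — link.gen [-7, -2, 0]->[-5, -3]; result -8.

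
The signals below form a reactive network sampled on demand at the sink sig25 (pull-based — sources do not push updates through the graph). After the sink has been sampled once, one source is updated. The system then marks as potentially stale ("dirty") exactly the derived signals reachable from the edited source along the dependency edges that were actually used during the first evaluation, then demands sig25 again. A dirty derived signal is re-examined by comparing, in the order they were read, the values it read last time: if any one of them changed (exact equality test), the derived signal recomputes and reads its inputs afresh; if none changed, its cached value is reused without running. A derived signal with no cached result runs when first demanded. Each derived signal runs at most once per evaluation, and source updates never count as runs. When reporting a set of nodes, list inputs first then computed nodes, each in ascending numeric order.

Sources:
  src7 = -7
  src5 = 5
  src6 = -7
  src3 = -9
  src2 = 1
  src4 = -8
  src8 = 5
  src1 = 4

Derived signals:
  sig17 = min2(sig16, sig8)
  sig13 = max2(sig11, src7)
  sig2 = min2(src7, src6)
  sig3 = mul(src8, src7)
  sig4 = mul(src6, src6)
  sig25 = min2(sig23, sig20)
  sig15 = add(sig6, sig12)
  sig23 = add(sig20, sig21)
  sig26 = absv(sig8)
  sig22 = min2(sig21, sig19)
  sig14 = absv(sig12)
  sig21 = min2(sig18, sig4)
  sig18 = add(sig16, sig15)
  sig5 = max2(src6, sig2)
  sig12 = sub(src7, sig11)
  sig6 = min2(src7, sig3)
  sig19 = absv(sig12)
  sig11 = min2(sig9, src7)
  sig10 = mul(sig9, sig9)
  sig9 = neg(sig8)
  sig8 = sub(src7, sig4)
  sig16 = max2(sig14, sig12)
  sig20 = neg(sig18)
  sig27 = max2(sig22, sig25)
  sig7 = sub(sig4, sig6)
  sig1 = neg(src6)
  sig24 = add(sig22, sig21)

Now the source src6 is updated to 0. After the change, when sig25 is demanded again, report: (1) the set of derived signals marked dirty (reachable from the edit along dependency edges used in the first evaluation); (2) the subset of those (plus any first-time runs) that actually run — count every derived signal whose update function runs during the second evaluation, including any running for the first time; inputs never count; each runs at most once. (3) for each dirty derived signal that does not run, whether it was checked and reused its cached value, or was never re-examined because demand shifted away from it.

Dirty set: sig4, sig8, sig9, sig11, sig12, sig14, sig15, sig16, sig18, sig20, sig21, sig23, sig25.
Run set: sig4, sig8, sig9, sig11, sig21 (5 run).
Re-examined without running (cache reused): sig12, sig14, sig15, sig16, sig18, sig20, sig23, sig25.
The important point: at sig12 every value read last time is unchanged, so the dirty flag clears without a run.

Initial pass — values computed on the first demand:
  sig3 = mul(5, -7) = -35
  sig4 = mul(-7, -7) = 49
  sig6 = min2(-7, -35) = -35
  sig8 = sub(-7, 49) = -56
  sig9 = neg(-56) = 56
  sig11 = min2(56, -7) = -7
  sig12 = sub(-7, -7) = 0
  sig14 = absv(0) = 0
  sig15 = add(-35, 0) = -35
  sig16 = max2(0, 0) = 0
  sig18 = add(0, -35) = -35
  sig20 = neg(-35) = 35
  sig21 = min2(-35, 49) = -35
  sig23 = add(35, -35) = 0
  sig25 = min2(0, 35) = 0

Second demand — change propagation:
  sig4: re-runs because src6 -7->0; src6 -7->0; new result 0.
  sig8: re-runs because sig4 49->0; new result -7.
  sig9: re-runs because sig8 -56->-7; new result 7.
  sig11: re-runs because sig9 56->7; new result -7 (unchanged).
  sig12: re-examined; everything it read last time is the same (src7 unchanged, sig11 unchanged) — cache 0 kept, no run.
  sig14: re-examined; everything it read last time is the same (sig12 unchanged) — cache 0 kept, no run.
  sig15: re-examined; everything it read last time is the same (sig6 unchanged, sig12 unchanged) — cache -35 kept, no run.
  sig16: re-examined; everything it read last time is the same (sig14 unchanged, sig12 unchanged) — cache 0 kept, no run.
  sig18: re-examined; everything it read last time is the same (sig16 unchanged, sig15 unchanged) — cache -35 kept, no run.
  sig20: re-examined; everything it read last time is the same (sig18 unchanged) — cache 35 kept, no run.
  sig21: re-runs because sig4 49->0; new result -35 (unchanged).
  sig23: re-examined; everything it read last time is the same (sig20 unchanged, sig21 unchanged) — cache 0 kept, no run.
  sig25: re-examined; everything it read last time is the same (sig23 unchanged, sig20 unchanged) — cache 0 kept, no run.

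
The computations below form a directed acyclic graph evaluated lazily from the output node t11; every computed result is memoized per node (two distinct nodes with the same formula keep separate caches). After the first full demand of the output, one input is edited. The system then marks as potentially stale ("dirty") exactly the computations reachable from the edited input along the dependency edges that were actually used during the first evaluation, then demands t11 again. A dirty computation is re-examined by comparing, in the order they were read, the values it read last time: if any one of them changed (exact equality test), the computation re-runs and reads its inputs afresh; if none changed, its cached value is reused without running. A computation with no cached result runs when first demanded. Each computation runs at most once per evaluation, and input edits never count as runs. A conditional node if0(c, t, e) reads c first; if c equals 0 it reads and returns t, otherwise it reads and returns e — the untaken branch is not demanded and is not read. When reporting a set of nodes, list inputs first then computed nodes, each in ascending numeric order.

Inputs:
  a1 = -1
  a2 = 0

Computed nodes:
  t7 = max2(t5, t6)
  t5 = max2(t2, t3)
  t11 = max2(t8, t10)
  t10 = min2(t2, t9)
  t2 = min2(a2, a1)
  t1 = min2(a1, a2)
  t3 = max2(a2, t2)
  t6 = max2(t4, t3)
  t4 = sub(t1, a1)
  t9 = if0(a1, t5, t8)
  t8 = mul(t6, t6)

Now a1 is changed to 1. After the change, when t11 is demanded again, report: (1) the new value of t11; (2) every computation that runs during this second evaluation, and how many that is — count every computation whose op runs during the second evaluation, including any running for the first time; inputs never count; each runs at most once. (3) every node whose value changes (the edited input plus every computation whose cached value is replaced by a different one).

Demanding t11 again yields 0.
8 computations run: t1, t2, t3, t4, t6, t9, t10, t11.
The nodes whose values change: a1, t1, t2, t4, t10.
Note where the cutoff bites: t8 is checked, finds nothing changed, and keeps its cache.

First demand of the output computes:
  t1 = min2(-1, 0) = -1
  t2 = min2(0, -1) = -1
  t3 = max2(0, -1) = 0
  t4 = sub(-1, -1) = 0
  t6 = max2(0, 0) = 0
  t8 = mul(0, 0) = 0
  t9 = if0(a1=-1 -> else branch t8) = 0
  t10 = min2(-1, 0) = -1
  t11 = max2(0, -1) = 0

After the edit, cleaning proceeds:
  t1: a read changed (a1 -1->1) — executes, giving 0.
  t2: a read changed (a1 -1->1) — executes, giving 0.
  t3: a read changed (t2 -1->0) — executes, giving 0 — identical to its old value.
  t4: a read changed (t1 -1->0; a1 -1->1) — executes, giving -1.
  t6: a read changed (t4 0->-1) — executes, giving 0 — identical to its old value.
  t8: dirty, but its reads are unchanged (t6 unchanged, t6 unchanged); cached 0 stands.
  t9: a read changed (a1 -1->1) — executes, giving 0 — identical to its old value.
  t10: a read changed (t2 -1->0) — executes, giving 0.
  t11: a read changed (t10 -1->0) — executes, giving 0 — identical to its old value.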